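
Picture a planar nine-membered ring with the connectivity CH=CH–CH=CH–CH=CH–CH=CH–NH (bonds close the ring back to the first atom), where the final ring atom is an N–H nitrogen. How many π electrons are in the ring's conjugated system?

Every ring atom contributes a p orbital perpendicular to the ring (each doubly-bonded ring atom is sp² with one p-orbital electron; the pyrrole-type nitrogen donates its lone pair from the p orbital), so the π system is cyclic and fully conjugated.
Adding the contributions, 4 × 2 = 8 from the double-bond units + 2 from the NH atom = 10.

10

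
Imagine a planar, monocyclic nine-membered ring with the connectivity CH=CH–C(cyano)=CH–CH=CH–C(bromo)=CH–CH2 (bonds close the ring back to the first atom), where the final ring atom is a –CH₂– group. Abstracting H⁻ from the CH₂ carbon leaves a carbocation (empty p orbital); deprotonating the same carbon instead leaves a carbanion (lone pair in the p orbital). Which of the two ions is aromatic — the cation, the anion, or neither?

The anion

In either ion the ring is fully conjugated: every atom, including the new sp² carbon, supplies a p orbital.
Cation: 4 × 2 + 0 = 8 π electrons → 4(2), antiaromatic.
Anion: 4 × 2 + 2 = 10 π electrons → 4(2)+2, aromatic.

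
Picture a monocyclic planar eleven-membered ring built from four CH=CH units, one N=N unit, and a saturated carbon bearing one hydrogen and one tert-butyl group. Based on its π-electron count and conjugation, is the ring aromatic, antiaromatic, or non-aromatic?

Non-aromatic

The CH(tert-butyl) position has four σ bonds — that saturated carbon is sp³ and has no p orbital in the ring π system — so the cyclic conjugation is interrupted.
Hückel's rule only applies to fully conjugated rings, so this one is simply non-aromatic.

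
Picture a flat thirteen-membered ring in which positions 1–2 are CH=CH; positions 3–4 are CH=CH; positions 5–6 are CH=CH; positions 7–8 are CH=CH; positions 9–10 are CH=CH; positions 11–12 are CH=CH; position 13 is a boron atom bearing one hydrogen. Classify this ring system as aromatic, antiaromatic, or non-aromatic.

Antiaromatic

Every ring atom contributes a p orbital perpendicular to the ring (each doubly-bonded ring atom is sp² with one p-orbital electron; the boron has an empty p orbital), so the π system is cyclic and fully conjugated.
π-electron count: 6 × 2 = 12 from the double-bond units + 0 from the BH atom = 12.
With 12 = 4·3 π electrons, Hückel's rule classifies the planar ring as antiaromatic.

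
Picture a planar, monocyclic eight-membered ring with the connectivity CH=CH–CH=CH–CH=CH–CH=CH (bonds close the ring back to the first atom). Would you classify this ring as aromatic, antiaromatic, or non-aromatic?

All ring atoms are sp² and supply a p orbital to the ring (every atom in a ring double bond is sp² and brings one electron to the p orbital); the conjugation is uninterrupted.
π-electron count: 4 × 2 = 8 from the 4 double-bond units.
8 = 4(2); a planar, fully conjugated 4n system is antiaromatic.
This is cyclooctatetraene.

Antiaromatic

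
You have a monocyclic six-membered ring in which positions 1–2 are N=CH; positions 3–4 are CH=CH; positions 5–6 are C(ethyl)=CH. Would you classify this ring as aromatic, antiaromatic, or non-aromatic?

Every ring atom contributes a p orbital perpendicular to the ring (each doubly-bonded ring atom is sp² with one p-orbital electron; each sp² =N– keeps its lone pair in-plane and puts one electron into the π system), so the π system is cyclic and fully conjugated.
π-electron count: 3 × 2 = 6 from the 3 double-bond units.
6 = 4(1) + 2, which satisfies Hückel's 4n+2 rule.

Aromatic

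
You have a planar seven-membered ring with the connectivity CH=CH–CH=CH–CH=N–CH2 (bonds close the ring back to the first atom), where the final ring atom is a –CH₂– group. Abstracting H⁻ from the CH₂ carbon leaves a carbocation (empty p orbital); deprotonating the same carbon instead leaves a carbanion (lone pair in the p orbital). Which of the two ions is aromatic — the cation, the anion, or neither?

Both ions have a continuous loop of p orbitals — each ring atom is sp².
Cation: 3 × 2 + 0 = 6 π electrons → 4(1)+2, aromatic.
Anion: 3 × 2 + 2 = 8 π electrons → 4(2), antiaromatic.

The cation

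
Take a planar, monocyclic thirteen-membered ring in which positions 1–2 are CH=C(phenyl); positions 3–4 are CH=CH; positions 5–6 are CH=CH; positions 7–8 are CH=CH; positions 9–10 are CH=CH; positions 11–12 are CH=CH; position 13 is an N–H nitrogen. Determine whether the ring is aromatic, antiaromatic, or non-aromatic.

Every ring atom contributes a p orbital perpendicular to the ring (the double-bond atoms are sp², each contributing one p electron; the pyrrole-type nitrogen donates its lone pair from the p orbital), so the π system is cyclic and fully conjugated.
Tallying contributions gives 6 × 2 = 12 from the double-bond units + 2 from the NH atom = 14.
With 14 π electrons (n = 3), the Hückel 4n+2 condition holds.

Aromatic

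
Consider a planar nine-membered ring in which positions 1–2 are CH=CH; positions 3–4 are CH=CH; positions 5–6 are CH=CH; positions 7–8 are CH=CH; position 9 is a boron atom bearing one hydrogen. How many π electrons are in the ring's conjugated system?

8

Every ring atom contributes a p orbital perpendicular to the ring (the double-bond atoms are sp², each contributing one p electron; the boron has an empty p orbital), so the π system is cyclic and fully conjugated.
Tallying contributions gives 4 × 2 = 8 from the double-bond units + 0 from the BH atom = 8.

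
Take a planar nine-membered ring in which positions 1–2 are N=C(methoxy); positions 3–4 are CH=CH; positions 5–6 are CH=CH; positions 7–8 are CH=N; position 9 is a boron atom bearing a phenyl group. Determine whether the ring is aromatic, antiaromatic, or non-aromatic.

Every ring atom contributes a p orbital perpendicular to the ring (the double-bond atoms are sp², each contributing one p electron; the doubly-bonded nitrogens are pyridine-type — their lone pairs lie in the ring plane, leaving one electron in the p orbital; the boron has an empty p orbital), so the π system is cyclic and fully conjugated.
Adding the contributions, 4 × 2 = 8 from the double-bond units + 0 from the B(phenyl) atom = 8.
With 8 = 4·2 π electrons, Hückel's rule classifies the planar ring as antiaromatic.

Antiaromatic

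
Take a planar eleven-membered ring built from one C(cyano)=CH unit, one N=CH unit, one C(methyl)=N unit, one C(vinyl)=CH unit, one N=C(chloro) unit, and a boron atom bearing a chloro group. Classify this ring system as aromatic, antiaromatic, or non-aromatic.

Every ring atom contributes a p orbital perpendicular to the ring (the double-bond atoms are sp², each contributing one p electron; the doubly-bonded nitrogens are pyridine-type — their lone pairs lie in the ring plane, leaving one electron in the p orbital; the boron has an empty p orbital), so the π system is cyclic and fully conjugated.
Counting π electrons: 5 × 2 = 10 from the double-bond units + 0 from the B(chloro) atom = 10.
That gives a 4n+2 count (10, n = 2).

Aromatic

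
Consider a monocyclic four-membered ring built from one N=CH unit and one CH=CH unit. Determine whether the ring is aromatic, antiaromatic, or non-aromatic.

All ring atoms are sp² and supply a p orbital to the ring (each doubly-bonded ring atom is sp² with one p-orbital electron; each =N– nitrogen is pyridine-type (lone pair in the sp² plane, one electron in the p orbital)); the conjugation is uninterrupted.
Tallying contributions gives 2 × 2 = 4 from the 2 double-bond units.
4 = 4(1); a planar, fully conjugated 4n system is antiaromatic.

Antiaromatic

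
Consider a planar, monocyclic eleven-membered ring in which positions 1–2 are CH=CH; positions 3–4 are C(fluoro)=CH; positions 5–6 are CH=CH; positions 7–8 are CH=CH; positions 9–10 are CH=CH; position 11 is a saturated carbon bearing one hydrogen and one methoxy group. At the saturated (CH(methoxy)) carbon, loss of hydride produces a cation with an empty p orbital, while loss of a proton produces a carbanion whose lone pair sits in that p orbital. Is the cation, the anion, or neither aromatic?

The cation

In either ion the ring is fully conjugated: every atom, including the new sp² carbon, supplies a p orbital.
Cation: 5 × 2 + 0 = 10 π electrons → 4(2)+2, aromatic.
Anion: 5 × 2 + 2 = 12 π electrons → 4(3), antiaromatic.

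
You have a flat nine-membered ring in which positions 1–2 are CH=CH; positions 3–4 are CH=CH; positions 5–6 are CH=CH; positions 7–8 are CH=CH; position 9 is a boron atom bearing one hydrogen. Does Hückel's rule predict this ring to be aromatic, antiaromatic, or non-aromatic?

All ring atoms are sp² and supply a p orbital to the ring (the double-bond atoms are sp², each contributing one p electron; the boron has an empty p orbital); the conjugation is uninterrupted.
Tallying contributions gives 4 × 2 = 8 from the double-bond units + 0 from the BH atom = 8.
With 8 = 4·2 π electrons, Hückel's rule classifies the planar ring as antiaromatic.

Antiaromatic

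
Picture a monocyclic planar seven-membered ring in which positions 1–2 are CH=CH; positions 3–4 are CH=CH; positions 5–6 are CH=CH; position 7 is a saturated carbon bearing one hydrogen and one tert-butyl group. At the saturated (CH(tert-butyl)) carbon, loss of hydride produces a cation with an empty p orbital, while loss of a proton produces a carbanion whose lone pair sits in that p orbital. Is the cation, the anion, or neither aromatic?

Both ions have a continuous loop of p orbitals — each ring atom is sp².
Cation: 3 × 2 + 0 = 6 π electrons → 4(1)+2, aromatic.
Anion: 3 × 2 + 2 = 8 π electrons → 4(2), antiaromatic.

The cation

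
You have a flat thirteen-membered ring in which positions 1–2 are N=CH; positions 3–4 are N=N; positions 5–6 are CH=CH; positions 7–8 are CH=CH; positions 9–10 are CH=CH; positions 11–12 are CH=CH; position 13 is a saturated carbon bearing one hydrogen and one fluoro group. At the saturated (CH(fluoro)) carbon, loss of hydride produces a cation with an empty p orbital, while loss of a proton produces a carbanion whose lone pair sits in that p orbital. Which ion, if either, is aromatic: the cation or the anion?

The anion

In either ion the ring is fully conjugated: every atom, including the new sp² carbon, supplies a p orbital.
Cation: 6 × 2 + 0 = 12 π electrons → 4(3), antiaromatic.
Anion: 6 × 2 + 2 = 14 π electrons → 4(3)+2, aromatic.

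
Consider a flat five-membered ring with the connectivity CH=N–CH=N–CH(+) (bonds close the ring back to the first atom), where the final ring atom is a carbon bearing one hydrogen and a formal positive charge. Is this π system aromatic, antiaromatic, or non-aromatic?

Antiaromatic

The p orbitals form a continuous loop: every atom in a ring double bond is sp² and brings one electron to the p orbital; each =N– nitrogen is pyridine-type (lone pair in the sp² plane, one electron in the p orbital); the carbocation has an empty p orbital. The ring is fully conjugated.
π-electron count: 2 × 2 = 4 from the double-bond units + 0 from the CH(+) atom = 4.
A 4n π count (4, n = 1) in a planar conjugated ring means antiaromatic.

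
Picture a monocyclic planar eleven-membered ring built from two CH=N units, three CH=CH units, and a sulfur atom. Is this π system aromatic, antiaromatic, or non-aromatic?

The p orbitals form a continuous loop: every atom in a ring double bond is sp² and brings one electron to the p orbital; each sp² =N– keeps its lone pair in-plane and puts one electron into the π system; the sulfur donates one lone pair from its p orbital. The ring is fully conjugated.
Counting π electrons: 5 × 2 = 10 from the double-bond units + 2 from the S atom = 12.
A 4n π count (12, n = 3) in a planar conjugated ring means antiaromatic.

Antiaromatic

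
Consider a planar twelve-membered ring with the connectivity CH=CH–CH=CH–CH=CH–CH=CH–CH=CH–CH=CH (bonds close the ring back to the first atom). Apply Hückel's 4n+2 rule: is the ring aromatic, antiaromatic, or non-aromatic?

Every ring atom contributes a p orbital perpendicular to the ring (every atom in a ring double bond is sp² and brings one electron to the p orbital), so the π system is cyclic and fully conjugated.
Tallying contributions gives 6 × 2 = 12 from the 6 double-bond units.
A 4n π count (12, n = 3) in a planar conjugated ring means antiaromatic.

Antiaromatic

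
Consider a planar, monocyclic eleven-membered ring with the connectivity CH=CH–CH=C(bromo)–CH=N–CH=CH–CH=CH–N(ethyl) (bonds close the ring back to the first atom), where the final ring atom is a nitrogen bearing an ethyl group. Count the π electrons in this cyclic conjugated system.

12

The p orbitals form a continuous loop: the double-bond atoms are sp², each contributing one p electron; the doubly-bonded nitrogens are pyridine-type — their lone pairs lie in the ring plane, leaving one electron in the p orbital; the pyrrole-type nitrogen donates its lone pair from the p orbital. The ring is fully conjugated.
Adding the contributions, 5 × 2 = 10 from the double-bond units + 2 from the N(ethyl) atom = 12.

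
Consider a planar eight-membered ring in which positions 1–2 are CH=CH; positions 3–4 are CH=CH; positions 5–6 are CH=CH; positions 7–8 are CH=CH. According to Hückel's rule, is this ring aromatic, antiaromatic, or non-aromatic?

Check conjugation: every atom in a ring double bond is sp² and brings one electron to the p orbital — every position has a p orbital, so the cyclic π system is continuous.
π-electron count: 4 × 2 = 8 from the 4 double-bond units.
8 = 4(2); a planar, fully conjugated 4n system is antiaromatic.
(This ring is cyclooctatetraene.)

Antiaromatic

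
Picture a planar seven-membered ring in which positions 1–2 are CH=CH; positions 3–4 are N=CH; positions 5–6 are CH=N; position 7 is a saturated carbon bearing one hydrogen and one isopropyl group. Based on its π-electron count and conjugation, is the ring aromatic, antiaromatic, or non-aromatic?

Non-aromatic

The CH(isopropyl) position has four σ bonds — that saturated carbon is sp³ and has no p orbital in the ring π system — so the cyclic conjugation is interrupted.
Without a continuous loop of overlapping p orbitals the Hückel electron count never comes into play.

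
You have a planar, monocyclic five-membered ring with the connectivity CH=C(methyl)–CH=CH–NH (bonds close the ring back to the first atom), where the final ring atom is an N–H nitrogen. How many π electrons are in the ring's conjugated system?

The p orbitals form a continuous loop: the double-bond atoms are sp², each contributing one p electron; the pyrrole-type nitrogen donates its lone pair from the p orbital. The ring is fully conjugated.
Tallying contributions gives 2 × 2 = 4 from the double-bond units + 2 from the NH atom = 6.

6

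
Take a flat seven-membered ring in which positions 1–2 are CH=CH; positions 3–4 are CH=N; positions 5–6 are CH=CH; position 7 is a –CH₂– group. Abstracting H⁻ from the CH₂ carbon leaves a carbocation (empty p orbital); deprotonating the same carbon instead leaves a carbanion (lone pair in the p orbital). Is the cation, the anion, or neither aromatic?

The cation

In both ions every ring atom is sp² and contributes a p orbital, so both rings are fully conjugated.
Cation: 3 × 2 + 0 = 6 π electrons → 4(1)+2, aromatic.
Anion: 3 × 2 + 2 = 8 π electrons → 4(2), antiaromatic.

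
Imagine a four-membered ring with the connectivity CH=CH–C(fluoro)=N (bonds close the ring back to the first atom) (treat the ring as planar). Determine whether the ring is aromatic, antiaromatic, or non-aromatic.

Antiaromatic

Every ring atom contributes a p orbital perpendicular to the ring (every atom in a ring double bond is sp² and brings one electron to the p orbital; each sp² =N– keeps its lone pair in-plane and puts one electron into the π system), so the π system is cyclic and fully conjugated.
Adding the contributions, 2 × 2 = 4 from the 2 double-bond units.
4 = 4(1); a planar, fully conjugated 4n system is antiaromatic.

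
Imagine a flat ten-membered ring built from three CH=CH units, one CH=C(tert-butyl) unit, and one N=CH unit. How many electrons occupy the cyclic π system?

The p orbitals form a continuous loop: the double-bond atoms are sp², each contributing one p electron; each =N– nitrogen is pyridine-type (lone pair in the sp² plane, one electron in the p orbital). The ring is fully conjugated.
Adding the contributions, 5 × 2 = 10 from the 5 double-bond units.

10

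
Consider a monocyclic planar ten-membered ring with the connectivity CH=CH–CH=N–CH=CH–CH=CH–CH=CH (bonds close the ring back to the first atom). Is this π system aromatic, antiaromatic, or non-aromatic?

The p orbitals form a continuous loop: the double-bond atoms are sp², each contributing one p electron; each sp² =N– keeps its lone pair in-plane and puts one electron into the π system. The ring is fully conjugated.
π-electron count: 5 × 2 = 10 from the 5 double-bond units.
That gives a 4n+2 count (10, n = 2).

Aromatic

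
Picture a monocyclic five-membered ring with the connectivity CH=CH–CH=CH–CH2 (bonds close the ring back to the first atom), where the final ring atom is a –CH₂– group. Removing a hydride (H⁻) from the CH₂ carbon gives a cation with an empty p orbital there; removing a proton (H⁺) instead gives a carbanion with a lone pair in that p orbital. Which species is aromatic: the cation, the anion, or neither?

Both ions have a continuous loop of p orbitals — each ring atom is sp².
Cation: 2 × 2 + 0 = 4 π electrons → 4(1), antiaromatic.
Anion: 2 × 2 + 2 = 6 π electrons → 4(1)+2, aromatic.

The anion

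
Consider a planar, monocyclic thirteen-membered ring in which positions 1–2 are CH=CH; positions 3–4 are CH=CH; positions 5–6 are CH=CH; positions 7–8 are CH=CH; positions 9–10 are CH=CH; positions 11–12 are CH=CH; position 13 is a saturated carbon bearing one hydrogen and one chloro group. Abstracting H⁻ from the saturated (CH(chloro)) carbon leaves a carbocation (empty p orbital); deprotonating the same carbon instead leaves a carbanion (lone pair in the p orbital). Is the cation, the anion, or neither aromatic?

Once that carbon is sp², every ring atom has a p orbital and both ions are fully conjugated.
Cation: 6 × 2 + 0 = 12 π electrons → 4(3), antiaromatic.
Anion: 6 × 2 + 2 = 14 π electrons → 4(3)+2, aromatic.

The anion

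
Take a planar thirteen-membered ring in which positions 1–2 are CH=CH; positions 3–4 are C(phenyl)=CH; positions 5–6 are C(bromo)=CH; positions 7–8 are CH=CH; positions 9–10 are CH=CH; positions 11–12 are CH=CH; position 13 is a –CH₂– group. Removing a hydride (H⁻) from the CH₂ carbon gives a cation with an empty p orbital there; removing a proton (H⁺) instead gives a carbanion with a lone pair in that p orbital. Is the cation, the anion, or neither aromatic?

In both ions every ring atom is sp² and contributes a p orbital, so both rings are fully conjugated.
Cation: 6 × 2 + 0 = 12 π electrons → 4(3), antiaromatic.
Anion: 6 × 2 + 2 = 14 π electrons → 4(3)+2, aromatic.

The anion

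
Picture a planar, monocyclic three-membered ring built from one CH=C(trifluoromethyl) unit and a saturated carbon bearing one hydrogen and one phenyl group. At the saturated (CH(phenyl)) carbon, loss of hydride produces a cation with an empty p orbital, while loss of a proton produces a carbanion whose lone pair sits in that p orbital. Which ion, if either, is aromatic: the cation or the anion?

In either ion the ring is fully conjugated: every atom, including the new sp² carbon, supplies a p orbital.
Cation: 1 × 2 + 0 = 2 π electrons → 4(0)+2, aromatic.
Anion: 1 × 2 + 2 = 4 π electrons → 4(1), antiaromatic.

The cation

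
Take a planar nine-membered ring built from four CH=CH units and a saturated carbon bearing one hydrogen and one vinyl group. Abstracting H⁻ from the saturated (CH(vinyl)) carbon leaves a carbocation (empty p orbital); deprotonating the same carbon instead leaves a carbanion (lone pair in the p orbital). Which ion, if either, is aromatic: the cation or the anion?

The anion

Both ions have a continuous loop of p orbitals — each ring atom is sp².
Cation: 4 × 2 + 0 = 8 π electrons → 4(2), antiaromatic.
Anion: 4 × 2 + 2 = 10 π electrons → 4(2)+2, aromatic.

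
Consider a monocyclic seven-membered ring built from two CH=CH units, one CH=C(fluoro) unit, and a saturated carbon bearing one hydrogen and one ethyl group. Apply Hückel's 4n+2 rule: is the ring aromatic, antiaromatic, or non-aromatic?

Non-aromatic

The CH(ethyl) carbon is saturated: that saturated carbon is sp³ and has no p orbital in the ring π system. Conjugation is not continuous around the ring.
Broken conjugation rules out both aromaticity and antiaromaticity.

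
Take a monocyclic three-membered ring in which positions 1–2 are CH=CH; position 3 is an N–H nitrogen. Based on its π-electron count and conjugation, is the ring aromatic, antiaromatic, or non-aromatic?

Every ring atom contributes a p orbital perpendicular to the ring (each doubly-bonded ring atom is sp² with one p-orbital electron; the pyrrole-type nitrogen donates its lone pair from the p orbital), so the π system is cyclic and fully conjugated.
Tallying contributions gives 1 × 2 = 2 from the double-bond unit + 2 from the NH atom = 4.
4 is a 4n count (n = 1), so the planar conjugated ring is antiaromatic.

Antiaromatic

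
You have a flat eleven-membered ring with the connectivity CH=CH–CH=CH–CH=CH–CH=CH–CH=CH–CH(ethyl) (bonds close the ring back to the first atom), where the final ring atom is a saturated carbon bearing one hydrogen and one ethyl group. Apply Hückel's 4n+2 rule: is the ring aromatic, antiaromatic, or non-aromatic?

The CH(ethyl) carbon is saturated: that saturated carbon is sp³ and has no p orbital in the ring π system. Conjugation is not continuous around the ring.
A ring that is not fully conjugated cannot be aromatic or antiaromatic regardless of its π-electron count.

Non-aromatic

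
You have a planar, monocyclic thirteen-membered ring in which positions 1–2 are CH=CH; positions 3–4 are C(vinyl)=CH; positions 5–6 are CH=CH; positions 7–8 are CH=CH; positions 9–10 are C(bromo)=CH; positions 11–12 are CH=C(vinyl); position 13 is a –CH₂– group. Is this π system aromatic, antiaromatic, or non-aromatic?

Non-aromatic

The CH2 position has four σ bonds — the tetrahedral CH₂ carbon is sp³ and has no p orbital in the ring π system — so the cyclic conjugation is interrupted.
A ring that is not fully conjugated cannot be aromatic or antiaromatic regardless of its π-electron count.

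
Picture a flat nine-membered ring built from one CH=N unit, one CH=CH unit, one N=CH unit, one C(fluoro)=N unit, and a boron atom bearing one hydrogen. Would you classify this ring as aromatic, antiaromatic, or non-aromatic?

Antiaromatic

The p orbitals form a continuous loop: each doubly-bonded ring atom is sp² with one p-orbital electron; each =N– nitrogen is pyridine-type (lone pair in the sp² plane, one electron in the p orbital); the boron has an empty p orbital. The ring is fully conjugated.
π-electron count: 4 × 2 = 8 from the double-bond units + 0 from the BH atom = 8.
8 is a 4n count (n = 2), so the planar conjugated ring is antiaromatic.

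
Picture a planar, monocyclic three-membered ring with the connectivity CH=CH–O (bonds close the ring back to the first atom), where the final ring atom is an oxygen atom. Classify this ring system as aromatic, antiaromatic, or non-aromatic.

Antiaromatic

All ring atoms are sp² and supply a p orbital to the ring (each doubly-bonded ring atom is sp² with one p-orbital electron; the oxygen donates one lone pair from its p orbital); the conjugation is uninterrupted.
Tallying contributions gives 1 × 2 = 2 from the double-bond unit + 2 from the O atom = 4.
4 is a 4n count (n = 1), so the planar conjugated ring is antiaromatic.
(The species described is oxirene.)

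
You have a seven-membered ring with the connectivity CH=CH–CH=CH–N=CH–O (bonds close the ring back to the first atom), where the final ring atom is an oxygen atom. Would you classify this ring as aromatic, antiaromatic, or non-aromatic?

Every ring atom contributes a p orbital perpendicular to the ring (the double-bond atoms are sp², each contributing one p electron; each sp² =N– keeps its lone pair in-plane and puts one electron into the π system; the oxygen donates one lone pair from its p orbital), so the π system is cyclic and fully conjugated.
Tallying contributions gives 3 × 2 = 6 from the double-bond units + 2 from the O atom = 8.
A 4n π count (8, n = 2) in a planar conjugated ring means antiaromatic.

Antiaromatic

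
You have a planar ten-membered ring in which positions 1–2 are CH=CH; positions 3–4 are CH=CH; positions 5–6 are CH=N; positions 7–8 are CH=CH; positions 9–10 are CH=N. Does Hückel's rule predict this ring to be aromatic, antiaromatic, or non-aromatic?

Aromatic

Every ring atom contributes a p orbital perpendicular to the ring (each doubly-bonded ring atom is sp² with one p-orbital electron; each sp² =N– keeps its lone pair in-plane and puts one electron into the π system), so the π system is cyclic and fully conjugated.
π-electron count: 5 × 2 = 10 from the 5 double-bond units.
With 10 π electrons (n = 2), the Hückel 4n+2 condition holds.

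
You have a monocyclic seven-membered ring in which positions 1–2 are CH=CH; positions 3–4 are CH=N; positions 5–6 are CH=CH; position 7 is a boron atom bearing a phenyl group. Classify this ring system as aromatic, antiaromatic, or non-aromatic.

Every ring atom contributes a p orbital perpendicular to the ring (the double-bond atoms are sp², each contributing one p electron; each sp² =N– keeps its lone pair in-plane and puts one electron into the π system; the boron has an empty p orbital), so the π system is cyclic and fully conjugated.
Adding the contributions, 3 × 2 = 6 from the double-bond units + 0 from the B(phenyl) atom = 6.
Since 6 = 4·1 + 2, the ring meets the 4n+2 criterion.

Aromatic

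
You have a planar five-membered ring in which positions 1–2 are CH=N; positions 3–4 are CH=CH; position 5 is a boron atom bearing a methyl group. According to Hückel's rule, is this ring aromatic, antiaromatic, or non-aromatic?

Every ring atom contributes a p orbital perpendicular to the ring (the double-bond atoms are sp², each contributing one p electron; the doubly-bonded nitrogens are pyridine-type — their lone pairs lie in the ring plane, leaving one electron in the p orbital; the boron has an empty p orbital), so the π system is cyclic and fully conjugated.
Tallying contributions gives 2 × 2 = 4 from the double-bond units + 0 from the B(methyl) atom = 4.
A 4n π count (4, n = 1) in a planar conjugated ring means antiaromatic.

Antiaromatic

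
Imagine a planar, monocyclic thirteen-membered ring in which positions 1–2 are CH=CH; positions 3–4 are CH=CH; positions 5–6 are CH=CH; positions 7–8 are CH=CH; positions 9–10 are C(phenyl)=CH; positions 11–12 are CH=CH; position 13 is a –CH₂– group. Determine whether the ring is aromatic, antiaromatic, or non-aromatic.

The CH2 position has four σ bonds — the tetrahedral CH₂ carbon is sp³ and has no p orbital in the ring π system — so the cyclic conjugation is interrupted.
Hückel's rule only applies to fully conjugated rings, so this one is simply non-aromatic.

Non-aromatic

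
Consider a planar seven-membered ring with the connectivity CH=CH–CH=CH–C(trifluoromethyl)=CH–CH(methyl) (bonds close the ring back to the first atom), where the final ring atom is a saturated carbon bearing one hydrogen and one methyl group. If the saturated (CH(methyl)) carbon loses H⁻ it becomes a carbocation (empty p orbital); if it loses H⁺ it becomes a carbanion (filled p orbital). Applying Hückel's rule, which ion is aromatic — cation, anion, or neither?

Both ions have a continuous loop of p orbitals — each ring atom is sp².
Cation: 3 × 2 + 0 = 6 π electrons → 4(1)+2, aromatic.
Anion: 3 × 2 + 2 = 8 π electrons → 4(2), antiaromatic.

The cation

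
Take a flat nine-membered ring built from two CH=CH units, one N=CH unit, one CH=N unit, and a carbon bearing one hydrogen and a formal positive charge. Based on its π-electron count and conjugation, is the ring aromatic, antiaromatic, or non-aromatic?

Antiaromatic

The p orbitals form a continuous loop: each doubly-bonded ring atom is sp² with one p-orbital electron; each =N– nitrogen is pyridine-type (lone pair in the sp² plane, one electron in the p orbital); the carbocation has an empty p orbital. The ring is fully conjugated.
Tallying contributions gives 4 × 2 = 8 from the double-bond units + 0 from the CH(+) atom = 8.
8 is a 4n count (n = 2), so the planar conjugated ring is antiaromatic.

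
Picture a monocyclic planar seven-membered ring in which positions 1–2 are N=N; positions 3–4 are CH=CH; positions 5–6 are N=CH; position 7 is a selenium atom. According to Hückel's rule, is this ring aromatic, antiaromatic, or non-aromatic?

Antiaromatic

Every ring atom contributes a p orbital perpendicular to the ring (the double-bond atoms are sp², each contributing one p electron; each =N– nitrogen is pyridine-type (lone pair in the sp² plane, one electron in the p orbital); the selenium donates one lone pair from its p orbital), so the π system is cyclic and fully conjugated.
Tallying contributions gives 3 × 2 = 6 from the double-bond units + 2 from the Se atom = 8.
With 8 = 4·2 π electrons, Hückel's rule classifies the planar ring as antiaromatic.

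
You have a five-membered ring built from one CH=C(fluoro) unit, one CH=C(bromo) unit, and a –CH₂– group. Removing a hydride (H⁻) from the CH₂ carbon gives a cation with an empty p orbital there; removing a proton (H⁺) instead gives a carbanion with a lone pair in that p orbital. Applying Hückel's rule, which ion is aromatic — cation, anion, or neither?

In either ion the ring is fully conjugated: every atom, including the new sp² carbon, supplies a p orbital.
Cation: 2 × 2 + 0 = 4 π electrons → 4(1), antiaromatic.
Anion: 2 × 2 + 2 = 6 π electrons → 4(1)+2, aromatic.

The anion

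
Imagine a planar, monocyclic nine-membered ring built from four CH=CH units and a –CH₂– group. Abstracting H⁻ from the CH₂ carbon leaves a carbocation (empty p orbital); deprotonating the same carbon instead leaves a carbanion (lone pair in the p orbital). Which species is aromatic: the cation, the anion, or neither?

Both ions have a continuous loop of p orbitals — each ring atom is sp².
Cation: 4 × 2 + 0 = 8 π electrons → 4(2), antiaromatic.
Anion: 4 × 2 + 2 = 10 π electrons → 4(2)+2, aromatic.

The anion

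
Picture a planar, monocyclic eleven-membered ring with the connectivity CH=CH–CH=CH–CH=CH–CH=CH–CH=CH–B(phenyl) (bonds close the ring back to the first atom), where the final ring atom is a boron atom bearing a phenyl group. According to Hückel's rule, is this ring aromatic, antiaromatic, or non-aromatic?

All ring atoms are sp² and supply a p orbital to the ring (each doubly-bonded ring atom is sp² with one p-orbital electron; the boron has an empty p orbital); the conjugation is uninterrupted.
Counting π electrons: 5 × 2 = 10 from the double-bond units + 0 from the B(phenyl) atom = 10.
10 = 4(2) + 2, which satisfies Hückel's 4n+2 rule.

Aromatic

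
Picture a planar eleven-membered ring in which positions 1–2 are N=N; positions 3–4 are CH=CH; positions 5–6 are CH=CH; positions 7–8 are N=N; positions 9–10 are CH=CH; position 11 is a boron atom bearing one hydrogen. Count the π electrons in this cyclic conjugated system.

10

Every ring atom contributes a p orbital perpendicular to the ring (every atom in a ring double bond is sp² and brings one electron to the p orbital; the doubly-bonded nitrogens are pyridine-type — their lone pairs lie in the ring plane, leaving one electron in the p orbital; the boron has an empty p orbital), so the π system is cyclic and fully conjugated.
Adding the contributions, 5 × 2 = 10 from the double-bond units + 0 from the BH atom = 10.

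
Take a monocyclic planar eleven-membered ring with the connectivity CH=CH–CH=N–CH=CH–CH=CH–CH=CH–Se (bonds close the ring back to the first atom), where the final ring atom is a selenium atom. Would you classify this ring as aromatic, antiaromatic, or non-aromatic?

Antiaromatic

Every ring atom contributes a p orbital perpendicular to the ring (the double-bond atoms are sp², each contributing one p electron; each sp² =N– keeps its lone pair in-plane and puts one electron into the π system; the selenium donates one lone pair from its p orbital), so the π system is cyclic and fully conjugated.
π-electron count: 5 × 2 = 10 from the double-bond units + 2 from the Se atom = 12.
A 4n π count (12, n = 3) in a planar conjugated ring means antiaromatic.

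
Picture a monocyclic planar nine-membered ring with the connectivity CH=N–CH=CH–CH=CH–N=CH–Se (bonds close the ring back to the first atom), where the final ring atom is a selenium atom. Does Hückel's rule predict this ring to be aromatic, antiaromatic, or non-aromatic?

Check conjugation: the double-bond atoms are sp², each contributing one p electron; each sp² =N– keeps its lone pair in-plane and puts one electron into the π system; the selenium donates one lone pair from its p orbital — every position has a p orbital, so the cyclic π system is continuous.
π-electron count: 4 × 2 = 8 from the double-bond units + 2 from the Se atom = 10.
That gives a 4n+2 count (10, n = 2).

Aromatic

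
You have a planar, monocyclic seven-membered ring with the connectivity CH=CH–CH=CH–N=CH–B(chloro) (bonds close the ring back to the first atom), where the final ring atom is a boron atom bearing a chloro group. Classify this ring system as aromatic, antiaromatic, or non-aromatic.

Aromatic

Every ring atom contributes a p orbital perpendicular to the ring (every atom in a ring double bond is sp² and brings one electron to the p orbital; each sp² =N– keeps its lone pair in-plane and puts one electron into the π system; the boron has an empty p orbital), so the π system is cyclic and fully conjugated.
Tallying contributions gives 3 × 2 = 6 from the double-bond units + 0 from the B(chloro) atom = 6.
Since 6 = 4·1 + 2, the ring meets the 4n+2 criterion.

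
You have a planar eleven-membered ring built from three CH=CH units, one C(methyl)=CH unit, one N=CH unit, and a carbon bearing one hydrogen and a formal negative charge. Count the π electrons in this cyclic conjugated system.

12

Check conjugation: every atom in a ring double bond is sp² and brings one electron to the p orbital; each =N– nitrogen is pyridine-type (lone pair in the sp² plane, one electron in the p orbital); the carbanion's lone pair occupies the p orbital — every position has a p orbital, so the cyclic π system is continuous.
Adding the contributions, 5 × 2 = 10 from the double-bond units + 2 from the CH(-) atom = 12.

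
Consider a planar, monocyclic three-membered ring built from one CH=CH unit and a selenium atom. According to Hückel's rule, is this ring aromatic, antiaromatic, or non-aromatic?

Every ring atom contributes a p orbital perpendicular to the ring (the double-bond atoms are sp², each contributing one p electron; the selenium donates one lone pair from its p orbital), so the π system is cyclic and fully conjugated.
Counting π electrons: 1 × 2 = 2 from the double-bond unit + 2 from the Se atom = 4.
4 = 4(1); a planar, fully conjugated 4n system is antiaromatic.

Antiaromatic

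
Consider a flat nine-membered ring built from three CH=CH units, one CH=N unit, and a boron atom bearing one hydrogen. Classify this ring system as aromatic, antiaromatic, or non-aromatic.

Every ring atom contributes a p orbital perpendicular to the ring (each doubly-bonded ring atom is sp² with one p-orbital electron; each =N– nitrogen is pyridine-type (lone pair in the sp² plane, one electron in the p orbital); the boron has an empty p orbital), so the π system is cyclic and fully conjugated.
Counting π electrons: 4 × 2 = 8 from the double-bond units + 0 from the BH atom = 8.
8 = 4(2); a planar, fully conjugated 4n system is antiaromatic.

Antiaromatic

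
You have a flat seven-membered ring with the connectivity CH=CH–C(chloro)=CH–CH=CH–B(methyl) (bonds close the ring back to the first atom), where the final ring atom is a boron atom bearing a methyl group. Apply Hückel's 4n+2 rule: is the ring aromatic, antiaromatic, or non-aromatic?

Check conjugation: every atom in a ring double bond is sp² and brings one electron to the p orbital; the boron has an empty p orbital — every position has a p orbital, so the cyclic π system is continuous.
π-electron count: 3 × 2 = 6 from the double-bond units + 0 from the B(methyl) atom = 6.
6 = 4(1) + 2, which satisfies Hückel's 4n+2 rule.

Aromatic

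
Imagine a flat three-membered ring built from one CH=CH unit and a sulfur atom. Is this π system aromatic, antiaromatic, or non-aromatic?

The p orbitals form a continuous loop: each doubly-bonded ring atom is sp² with one p-orbital electron; the sulfur donates one lone pair from its p orbital. The ring is fully conjugated.
Counting π electrons: 1 × 2 = 2 from the double-bond unit + 2 from the S atom = 4.
A 4n π count (4, n = 1) in a planar conjugated ring means antiaromatic.

Antiaromatic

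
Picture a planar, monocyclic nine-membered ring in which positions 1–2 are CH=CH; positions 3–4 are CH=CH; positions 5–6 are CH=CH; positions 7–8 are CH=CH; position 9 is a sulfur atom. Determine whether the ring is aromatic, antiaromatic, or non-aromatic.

Aromatic

Check conjugation: each doubly-bonded ring atom is sp² with one p-orbital electron; the sulfur donates one lone pair from its p orbital — every position has a p orbital, so the cyclic π system is continuous.
π-electron count: 4 × 2 = 8 from the double-bond units + 2 from the S atom = 10.
That gives a 4n+2 count (10, n = 2).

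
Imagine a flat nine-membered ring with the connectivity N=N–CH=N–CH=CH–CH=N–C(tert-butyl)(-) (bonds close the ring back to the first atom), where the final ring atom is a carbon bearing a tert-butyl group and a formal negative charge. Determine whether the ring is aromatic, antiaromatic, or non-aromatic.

Aromatic

The p orbitals form a continuous loop: every atom in a ring double bond is sp² and brings one electron to the p orbital; each =N– nitrogen is pyridine-type (lone pair in the sp² plane, one electron in the p orbital); the carbanion's lone pair occupies the p orbital. The ring is fully conjugated.
Adding the contributions, 4 × 2 = 8 from the double-bond units + 2 from the C(tert-butyl)(-) atom = 10.
10 = 4(2) + 2, which satisfies Hückel's 4n+2 rule.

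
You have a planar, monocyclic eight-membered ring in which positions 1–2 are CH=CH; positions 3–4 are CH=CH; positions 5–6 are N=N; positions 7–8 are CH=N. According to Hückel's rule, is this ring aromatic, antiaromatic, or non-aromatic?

Antiaromatic

All ring atoms are sp² and supply a p orbital to the ring (every atom in a ring double bond is sp² and brings one electron to the p orbital; the doubly-bonded nitrogens are pyridine-type — their lone pairs lie in the ring plane, leaving one electron in the p orbital); the conjugation is uninterrupted.
Adding the contributions, 4 × 2 = 8 from the 4 double-bond units.
With 8 = 4·2 π electrons, Hückel's rule classifies the planar ring as antiaromatic.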